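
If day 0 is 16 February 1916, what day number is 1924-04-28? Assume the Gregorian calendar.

2994

Feb 16, 1916 → Feb 16, 1917: 366 days (Feb 29, 1916 is in that span).
Feb 16, 1917 → Feb 16, 1918: 365 days.
Feb 16, 1918 → Feb 16, 1919: 365 days.
Feb 16, 1919 → Feb 16, 1920: 365 days.
Feb 16, 1920 → Feb 16, 1921: 366 days (Feb 29, 1920 is in that span).
Feb 16, 1921 → Feb 16, 1922: 365 days.
Feb 16, 1922 → Feb 16, 1923: 365 days.
Feb 16, 1923 → Feb 16, 1924: 365 days.
Feb 16, 1924 → Mar 16, 1924: 29 days (February has 29).
Mar 16, 1924 → Apr 16, 1924: 31 days (March has 31).
Apr 16, 1924 → Apr 28, 1924: 12 days.
Total: 2994 days.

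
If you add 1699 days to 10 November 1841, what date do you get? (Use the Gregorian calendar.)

+365 (one year) → Nov 10, 1842 (1334 left).
+365 (one year) → Nov 10, 1843 (969 left).
+366 (one year; includes Feb 29, 1844) → Nov 10, 1844 (603 left).
+365 (one year) → Nov 10, 1845 (238 left).
Nov has 30 days: +21 → Dec 1, 1845 (217 left).
Dec has 31 days: +31 → Jan 1, 1846 (186 left).
Jan has 31 days: +31 → Feb 1, 1846 (155 left).
Feb has 28 days: +28 → Mar 1, 1846 (127 left).
Mar has 31 days: +31 → Apr 1, 1846 (96 left).
Apr has 30 days: +30 → May 1, 1846 (66 left).
May has 31 days: +31 → Jun 1, 1846 (35 left).
Jun has 30 days: +30 → Jul 1, 1846 (5 left).
+5 → Jul 6, 1846.

July 6, 1846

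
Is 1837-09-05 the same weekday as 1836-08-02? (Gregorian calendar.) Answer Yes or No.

Yes

From Aug 2, 1836 to Sep 5, 1837 is 399 days.
399 mod 7 = 0, so they are the same weekday.
(Aug 2, 1836 is a Tuesday; Sep 5, 1837 is a Tuesday.)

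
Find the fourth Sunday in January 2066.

January 24, 2066

January 1, 2066 is a Friday.
The first Sunday is therefore January 3 (2 days later).
The fourth Sunday is 3 + 3×7 = January 24.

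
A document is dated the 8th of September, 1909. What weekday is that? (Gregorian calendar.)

Wednesday

Doomsday rule: the anchor day for the 1900s is Wednesday. For year 09: 9÷12 = 0 r 9, and 9÷4 = 2, so 0+9+2 = 11.
Wednesday + 11 ≡ Sunday — that's 1909's doomsday.
In September the doomsday date is Sep 5.
Sep 8 is 3 days after Sep 5; 3 mod 7 = 3, so Sunday + 3 = Wednesday.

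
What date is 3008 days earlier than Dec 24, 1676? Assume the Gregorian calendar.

−366 (one year; includes Feb 29, 1676) → Dec 24, 1675 (2642 left).
−365 (one year) → Dec 24, 1674 (2277 left).
−365 (one year) → Dec 24, 1673 (1912 left).
−365 (one year) → Dec 24, 1672 (1547 left).
−366 (one year; includes Feb 29, 1672) → Dec 24, 1671 (1181 left).
−365 (one year) → Dec 24, 1670 (816 left).
−365 (one year) → Dec 24, 1669 (451 left).
−365 (one year) → Dec 24, 1668 (86 left).
−24 → Nov 30, 1668 (end of Nov, 30 days; 62 left).
−30 → Oct 31, 1668 (end of Oct, 31 days; 32 left).
−31 → Sep 30, 1668 (end of Sep, 30 days; 1 left).
−1 → Sep 29, 1668.

September 29, 1668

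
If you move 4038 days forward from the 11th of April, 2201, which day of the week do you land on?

Friday

Apr 11, 2201 is a Saturday.
4038 mod 7 = 6, so 4038 days after a Saturday is Saturday + 6 = Friday.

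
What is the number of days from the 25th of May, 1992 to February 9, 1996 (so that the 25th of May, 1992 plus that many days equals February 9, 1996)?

1355

May 25, 1992 → May 25, 1993: 365 days.
May 25, 1993 → May 25, 1994: 365 days.
May 25, 1994 → May 25, 1995: 365 days.
May 25, 1995 → Jun 25, 1995: 31 days (May has 31).
Jun 25, 1995 → Jul 25, 1995: 30 days (June has 30).
Jul 25, 1995 → Aug 25, 1995: 31 days (July has 31).
Aug 25, 1995 → Sep 25, 1995: 31 days (August has 31).
Sep 25, 1995 → Oct 25, 1995: 30 days (September has 30).
Oct 25, 1995 → Nov 25, 1995: 31 days (October has 31).
Nov 25, 1995 → Dec 25, 1995: 30 days (November has 30).
Dec 25, 1995 → Jan 25, 1996: 31 days (December has 31).
Jan 25, 1996 → Feb 9, 1996: 15 days.
Total: 1355 days.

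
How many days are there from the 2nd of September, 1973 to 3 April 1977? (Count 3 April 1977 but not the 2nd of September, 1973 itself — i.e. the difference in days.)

1309

Sep 2, 1973 → Sep 2, 1974: 365 days.
Sep 2, 1974 → Sep 2, 1975: 365 days.
Sep 2, 1975 → Sep 2, 1976: 366 days (Feb 29, 1976 is in that span).
Sep 2, 1976 → Oct 2, 1976: 30 days (September has 30).
Oct 2, 1976 → Nov 2, 1976: 31 days (October has 31).
Nov 2, 1976 → Dec 2, 1976: 30 days (November has 30).
Dec 2, 1976 → Jan 2, 1977: 31 days (December has 31).
Jan 2, 1977 → Feb 2, 1977: 31 days (January has 31).
Feb 2, 1977 → Mar 2, 1977: 28 days (February has 28).
Mar 2, 1977 → Apr 2, 1977: 31 days (March has 31).
Apr 2, 1977 → Apr 3, 1977: 1 days.
Total: 1309 days.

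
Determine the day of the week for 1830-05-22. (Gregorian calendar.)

Doomsday rule: the anchor day for the 1800s is Friday. For year 30: 30÷12 = 2 r 6, and 6÷4 = 1, so 2+6+1 = 9.
Friday + 9 ≡ Sunday — that's 1830's doomsday.
In May the doomsday date is May 9.
May 22 is 13 days after May 9; 13 mod 7 = 6, so Sunday + 6 = Saturday.

Saturday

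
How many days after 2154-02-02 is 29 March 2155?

Feb 2, 2154 → Feb 2, 2155: 365 days.
Feb 2, 2155 → Mar 2, 2155: 28 days (February has 28).
Mar 2, 2155 → Mar 29, 2155: 27 days.
Total: 420 days.

420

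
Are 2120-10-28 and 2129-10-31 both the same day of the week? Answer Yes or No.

Yes

From Oct 28, 2120 to Oct 31, 2129 is 3290 days.
3290 mod 7 = 0, so they are the same weekday.
(Oct 28, 2120 is a Monday; Oct 31, 2129 is a Monday.)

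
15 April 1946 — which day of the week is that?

Monday

Doomsday rule: the anchor day for the 1900s is Wednesday. For year 46: 46÷12 = 3 r 10, and 10÷4 = 2, so 3+10+2 = 15.
Wednesday + 15 ≡ Thursday — that's 1946's doomsday.
In April the doomsday date is Apr 4.
Apr 15 is 11 days after Apr 4; 11 mod 7 = 4, so Thursday + 4 = Monday.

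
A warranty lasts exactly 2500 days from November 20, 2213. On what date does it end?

+365 (one year) → Nov 20, 2214 (2135 left).
+365 (one year) → Nov 20, 2215 (1770 left).
+366 (one year; includes Feb 29, 2216) → Nov 20, 2216 (1404 left).
+365 (one year) → Nov 20, 2217 (1039 left).
+365 (one year) → Nov 20, 2218 (674 left).
+365 (one year) → Nov 20, 2219 (309 left).
Nov has 30 days: +11 → Dec 1, 2219 (298 left).
Dec has 31 days: +31 → Jan 1, 2220 (267 left).
Jan has 31 days: +31 → Feb 1, 2220 (236 left).
Feb has 29 days: +29 → Mar 1, 2220 (207 left).
Mar has 31 days: +31 → Apr 1, 2220 (176 left).
Apr has 30 days: +30 → May 1, 2220 (146 left).
May has 31 days: +31 → Jun 1, 2220 (115 left).
Jun has 30 days: +30 → Jul 1, 2220 (85 left).
Jul has 31 days: +31 → Aug 1, 2220 (54 left).
Aug has 31 days: +31 → Sep 1, 2220 (23 left).
+23 → Sep 24, 2220.

September 24, 2220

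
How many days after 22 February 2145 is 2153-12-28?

3231

Feb 22, 2145 → Feb 22, 2146: 365 days.
Feb 22, 2146 → Feb 22, 2147: 365 days.
Feb 22, 2147 → Feb 22, 2148: 365 days.
Feb 22, 2148 → Feb 22, 2149: 366 days (Feb 29, 2148 is in that span).
Feb 22, 2149 → Feb 22, 2150: 365 days.
Feb 22, 2150 → Feb 22, 2151: 365 days.
Feb 22, 2151 → Feb 22, 2152: 365 days.
Feb 22, 2152 → Feb 22, 2153: 366 days (Feb 29, 2152 is in that span).
Feb 22, 2153 → Mar 22, 2153: 28 days (February has 28).
Mar 22, 2153 → Apr 22, 2153: 31 days (March has 31).
Apr 22, 2153 → May 22, 2153: 30 days (April has 30).
May 22, 2153 → Jun 22, 2153: 31 days (May has 31).
Jun 22, 2153 → Jul 22, 2153: 30 days (June has 30).
Jul 22, 2153 → Aug 22, 2153: 31 days (July has 31).
Aug 22, 2153 → Sep 22, 2153: 31 days (August has 31).
Sep 22, 2153 → Oct 22, 2153: 30 days (September has 30).
Oct 22, 2153 → Nov 22, 2153: 31 days (October has 31).
Nov 22, 2153 → Dec 22, 2153: 30 days (November has 30).
Dec 22, 2153 → Dec 28, 2153: 6 days.
Total: 3231 days.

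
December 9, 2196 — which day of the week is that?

Friday

Doomsday rule: the anchor day for the 2100s is Sunday. For year 96: 96÷12 = 8 r 0, and 0÷4 = 0, so 8+0+0 = 8.
Sunday + 8 ≡ Monday — that's 2196's doomsday.
In December the doomsday date is Dec 12.
Dec 9 is 3 days before Dec 12; 3 mod 7 = 3, so Monday − 3 = Friday.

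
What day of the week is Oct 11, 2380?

Saturday

Doomsday rule: the anchor day for the 2300s is Wednesday. For year 80: 80÷12 = 6 r 8, and 8÷4 = 2, so 6+8+2 = 16.
Wednesday + 16 ≡ Friday — that's 2380's doomsday.
In October the doomsday date is Oct 10.
Oct 11 is 1 day after Oct 10; 1 mod 7 = 1, so Friday + 1 = Saturday.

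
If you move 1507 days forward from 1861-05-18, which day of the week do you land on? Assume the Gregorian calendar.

First find the weekday of May 18, 1861. Doomsday rule: the anchor day for the 1800s is Friday. For year 61: 61÷12 = 5 r 1, and 1÷4 = 0, so 5+1+0 = 6.
Friday + 6 ≡ Thursday — that's 1861's doomsday.
In May the doomsday date is May 9.
May 18 is 9 days after May 9; 9 mod 7 = 2, so Thursday + 2 = Saturday.
1507 mod 7 = 2, so 1507 days after a Saturday is Saturday + 2 = Monday.

Monday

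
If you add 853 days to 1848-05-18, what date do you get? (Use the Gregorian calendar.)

September 18, 1850

+365 (one year) → May 18, 1849 (488 left).
+365 (one year) → May 18, 1850 (123 left).
May has 31 days: +14 → Jun 1, 1850 (109 left).
Jun has 30 days: +30 → Jul 1, 1850 (79 left).
Jul has 31 days: +31 → Aug 1, 1850 (48 left).
Aug has 31 days: +31 → Sep 1, 1850 (17 left).
+17 → Sep 18, 1850.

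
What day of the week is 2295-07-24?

Wednesday

Doomsday rule: the anchor day for the 2200s is Friday. For year 95: 95÷12 = 7 r 11, and 11÷4 = 2, so 7+11+2 = 20.
Friday + 20 ≡ Thursday — that's 2295's doomsday.
In July the doomsday date is Jul 11.
Jul 24 is 13 days after Jul 11; 13 mod 7 = 6, so Thursday + 6 = Wednesday.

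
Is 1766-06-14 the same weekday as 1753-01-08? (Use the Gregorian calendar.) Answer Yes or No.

No

From Jan 8, 1753 to Jun 14, 1766 is 4905 days.
4905 mod 7 = 5, so they are different weekdays.
(Jan 8, 1753 is a Monday; Jun 14, 1766 is a Saturday.)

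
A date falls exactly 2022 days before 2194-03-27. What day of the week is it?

Friday

First find the weekday of Mar 27, 2194. Doomsday rule: the anchor day for the 2100s is Sunday. For year 94: 94÷12 = 7 r 10, and 10÷4 = 2, so 7+10+2 = 19.
Sunday + 19 ≡ Friday — that's 2194's doomsday.
In March the doomsday date is Mar 14.
Mar 27 is 13 days after Mar 14; 13 mod 7 = 6, so Friday + 6 = Thursday.
2022 mod 7 = 6, so 2022 days before a Thursday is Thursday − 6 = Friday.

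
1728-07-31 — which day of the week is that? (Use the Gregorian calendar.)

Doomsday rule: the anchor day for the 1700s is Sunday. For year 28: 28÷12 = 2 r 4, and 4÷4 = 1, so 2+4+1 = 7.
Sunday + 7 ≡ Sunday — that's 1728's doomsday.
In July the doomsday date is Jul 11.
Jul 31 is 20 days after Jul 11; 20 mod 7 = 6, so Sunday + 6 = Saturday.

Saturday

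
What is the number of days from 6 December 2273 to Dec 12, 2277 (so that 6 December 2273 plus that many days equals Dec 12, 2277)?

Dec 6, 2273 → Dec 6, 2274: 365 days.
Dec 6, 2274 → Dec 6, 2275: 365 days.
Dec 6, 2275 → Dec 6, 2276: 366 days (Feb 29, 2276 is in that span).
Dec 6, 2276 → Jan 6, 2277: 31 days (December has 31).
Jan 6, 2277 → Feb 6, 2277: 31 days (January has 31).
Feb 6, 2277 → Mar 6, 2277: 28 days (February has 28).
Mar 6, 2277 → Apr 6, 2277: 31 days (March has 31).
Apr 6, 2277 → May 6, 2277: 30 days (April has 30).
May 6, 2277 → Jun 6, 2277: 31 days (May has 31).
Jun 6, 2277 → Jul 6, 2277: 30 days (June has 30).
Jul 6, 2277 → Aug 6, 2277: 31 days (July has 31).
Aug 6, 2277 → Sep 6, 2277: 31 days (August has 31).
Sep 6, 2277 → Oct 6, 2277: 30 days (September has 30).
Oct 6, 2277 → Nov 6, 2277: 31 days (October has 31).
Nov 6, 2277 → Dec 6, 2277: 30 days (November has 30).
Dec 6, 2277 → Dec 12, 2277: 6 days.
Total: 1467 days.

1467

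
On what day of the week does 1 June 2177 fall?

Doomsday rule: the anchor day for the 2100s is Sunday. For year 77: 77÷12 = 6 r 5, and 5÷4 = 1, so 6+5+1 = 12.
Sunday + 12 ≡ Friday — that's 2177's doomsday.
In June the doomsday date is Jun 6.
Jun 1 is 5 days before Jun 6; 5 mod 7 = 5, so Friday − 5 = Sunday.

Sunday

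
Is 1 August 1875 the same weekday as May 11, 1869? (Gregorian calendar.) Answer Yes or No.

No

From May 11, 1869 to Aug 1, 1875 is 2273 days.
2273 mod 7 = 5, so they are different weekdays.
(May 11, 1869 is a Tuesday; Aug 1, 1875 is a Sunday.)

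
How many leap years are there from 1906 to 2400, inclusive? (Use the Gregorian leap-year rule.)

121

Multiples of 4 in [1906,2400]: 124.
Of those, multiples of 100: 5 (not leap unless ÷400).
Multiples of 400: 2.
Leap years = 124 − 5 + 2 = 121.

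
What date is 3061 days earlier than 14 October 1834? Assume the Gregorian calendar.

May 28, 1826

−365 (one year) → Oct 14, 1833 (2696 left).
−365 (one year) → Oct 14, 1832 (2331 left).
−366 (one year; includes Feb 29, 1832) → Oct 14, 1831 (1965 left).
−365 (one year) → Oct 14, 1830 (1600 left).
−365 (one year) → Oct 14, 1829 (1235 left).
−365 (one year) → Oct 14, 1828 (870 left).
−366 (one year; includes Feb 29, 1828) → Oct 14, 1827 (504 left).
−365 (one year) → Oct 14, 1826 (139 left).
−14 → Sep 30, 1826 (end of Sep, 30 days; 125 left).
−30 → Aug 31, 1826 (end of Aug, 31 days; 95 left).
−31 → Jul 31, 1826 (end of Jul, 31 days; 64 left).
−31 → Jun 30, 1826 (end of Jun, 30 days; 33 left).
−30 → May 31, 1826 (end of May, 31 days; 3 left).
−3 → May 28, 1826.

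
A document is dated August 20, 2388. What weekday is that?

Doomsday rule: the anchor day for the 2300s is Wednesday. For year 88: 88÷12 = 7 r 4, and 4÷4 = 1, so 7+4+1 = 12.
Wednesday + 12 ≡ Monday — that's 2388's doomsday.
In August the doomsday date is Aug 8.
Aug 20 is 12 days after Aug 8; 12 mod 7 = 5, so Monday + 5 = Saturday.

Saturday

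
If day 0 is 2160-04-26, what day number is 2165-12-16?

2060

Apr 26, 2160 → Apr 26, 2161: 365 days.
Apr 26, 2161 → Apr 26, 2162: 365 days.
Apr 26, 2162 → Apr 26, 2163: 365 days.
Apr 26, 2163 → Apr 26, 2164: 366 days (Feb 29, 2164 is in that span).
Apr 26, 2164 → Apr 26, 2165: 365 days.
Apr 26, 2165 → May 26, 2165: 30 days (April has 30).
May 26, 2165 → Jun 26, 2165: 31 days (May has 31).
Jun 26, 2165 → Jul 26, 2165: 30 days (June has 30).
Jul 26, 2165 → Aug 26, 2165: 31 days (July has 31).
Aug 26, 2165 → Sep 26, 2165: 31 days (August has 31).
Sep 26, 2165 → Oct 26, 2165: 30 days (September has 30).
Oct 26, 2165 → Nov 26, 2165: 31 days (October has 31).
Nov 26, 2165 → Dec 16, 2165: 20 days.
Total: 2060 days.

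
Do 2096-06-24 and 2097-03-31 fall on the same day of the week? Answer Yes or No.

Yes

From Jun 24, 2096 to Mar 31, 2097 is 280 days.
280 mod 7 = 0, so they are the same weekday.
(Jun 24, 2096 is a Sunday; Mar 31, 2097 is a Sunday.)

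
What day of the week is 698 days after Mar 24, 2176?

First find the weekday of Mar 24, 2176. Doomsday rule: the anchor day for the 2100s is Sunday. For year 76: 76÷12 = 6 r 4, and 4÷4 = 1, so 6+4+1 = 11.
Sunday + 11 ≡ Thursday — that's 2176's doomsday.
In March the doomsday date is Mar 14.
Mar 24 is 10 days after Mar 14; 10 mod 7 = 3, so Thursday + 3 = Sunday.
698 mod 7 = 5, so 698 days after a Sunday is Sunday + 5 = Friday.

Friday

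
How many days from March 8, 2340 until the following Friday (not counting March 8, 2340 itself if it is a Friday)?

Mar 8, 2340 is a Friday.
From Friday to the next Friday is 7 days.

7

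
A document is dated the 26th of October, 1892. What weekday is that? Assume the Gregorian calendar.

Wednesday

Doomsday rule: the anchor day for the 1800s is Friday. For year 92: 92÷12 = 7 r 8, and 8÷4 = 2, so 7+8+2 = 17.
Friday + 17 ≡ Monday — that's 1892's doomsday.
In October the doomsday date is Oct 10.
Oct 26 is 16 days after Oct 10; 16 mod 7 = 2, so Monday + 2 = Wednesday.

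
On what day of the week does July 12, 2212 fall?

Sunday

Doomsday rule: the anchor day for the 2200s is Friday. For year 12: 12÷12 = 1 r 0, and 0÷4 = 0, so 1+0+0 = 1.
Friday + 1 ≡ Saturday — that's 2212's doomsday.
In July the doomsday date is Jul 11.
Jul 12 is 1 day after Jul 11; 1 mod 7 = 1, so Saturday + 1 = Sunday.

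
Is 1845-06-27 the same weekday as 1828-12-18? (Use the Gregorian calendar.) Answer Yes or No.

From Dec 18, 1828 to Jun 27, 1845 is 6035 days.
6035 mod 7 = 1, so they are different weekdays.
(Dec 18, 1828 is a Thursday; Jun 27, 1845 is a Friday.)

No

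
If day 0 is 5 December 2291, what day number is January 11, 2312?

7341

Dec 5, 2291 → Dec 5, 2292: 366 days (Feb 29, 2292 is in that span).
Dec 5, 2292 → Dec 5, 2293: 365 days.
Dec 5, 2293 → Dec 5, 2294: 365 days.
Dec 5, 2294 → Dec 5, 2295: 365 days.
Dec 5, 2295 → Dec 5, 2296: 366 days (Feb 29, 2296 is in that span).
Dec 5, 2296 → Dec 5, 2297: 365 days.
Dec 5, 2297 → Dec 5, 2298: 365 days.
Dec 5, 2298 → Dec 5, 2299: 365 days.
Dec 5, 2299 → Dec 5, 2300: 365 days.
Dec 5, 2300 → Dec 5, 2301: 365 days.
Dec 5, 2301 → Dec 5, 2302: 365 days.
Dec 5, 2302 → Dec 5, 2303: 365 days.
Dec 5, 2303 → Dec 5, 2304: 366 days (Feb 29, 2304 is in that span).
Dec 5, 2304 → Dec 5, 2305: 365 days.
Dec 5, 2305 → Dec 5, 2306: 365 days.
Dec 5, 2306 → Dec 5, 2307: 365 days.
Dec 5, 2307 → Dec 5, 2308: 366 days (Feb 29, 2308 is in that span).
Dec 5, 2308 → Dec 5, 2309: 365 days.
Dec 5, 2309 → Dec 5, 2310: 365 days.
Dec 5, 2310 → Dec 5, 2311: 365 days.
Dec 5, 2311 → Jan 5, 2312: 31 days (December has 31).
Jan 5, 2312 → Jan 11, 2312: 6 days.
Total: 7341 days.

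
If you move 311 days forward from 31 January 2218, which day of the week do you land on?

First find the weekday of Jan 31, 2218. Doomsday rule: the anchor day for the 2200s is Friday. For year 18: 18÷12 = 1 r 6, and 6÷4 = 1, so 1+6+1 = 8.
Friday + 8 ≡ Saturday — that's 2218's doomsday.
In January the doomsday date is Jan 3 (2218 is not a leap year).
Jan 31 is 28 days after Jan 3; 28 mod 7 = 0, so Saturday + 0 = Saturday.
311 mod 7 = 3, so 311 days after a Saturday is Saturday + 3 = Tuesday.

Tuesday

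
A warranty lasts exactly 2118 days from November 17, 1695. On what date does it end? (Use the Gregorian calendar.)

September 5, 1701

+366 (one year; includes Feb 29, 1696) → Nov 17, 1696 (1752 left).
+365 (one year) → Nov 17, 1697 (1387 left).
+365 (one year) → Nov 17, 1698 (1022 left).
+365 (one year) → Nov 17, 1699 (657 left).
+365 (one year) → Nov 17, 1700 (292 left).
Nov has 30 days: +14 → Dec 1, 1700 (278 left).
Dec has 31 days: +31 → Jan 1, 1701 (247 left).
Jan has 31 days: +31 → Feb 1, 1701 (216 left).
Feb has 28 days: +28 → Mar 1, 1701 (188 left).
Mar has 31 days: +31 → Apr 1, 1701 (157 left).
Apr has 30 days: +30 → May 1, 1701 (127 left).
May has 31 days: +31 → Jun 1, 1701 (96 left).
Jun has 30 days: +30 → Jul 1, 1701 (66 left).
Jul has 31 days: +31 → Aug 1, 1701 (35 left).
Aug has 31 days: +31 → Sep 1, 1701 (4 left).
+4 → Sep 5, 1701.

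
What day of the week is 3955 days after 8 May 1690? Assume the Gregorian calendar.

First find the weekday of May 8, 1690. Doomsday rule: the anchor day for the 1600s is Tuesday. For year 90: 90÷12 = 7 r 6, and 6÷4 = 1, so 7+6+1 = 14.
Tuesday + 14 ≡ Tuesday — that's 1690's doomsday.
In May the doomsday date is May 9.
May 8 is 1 day before May 9; 1 mod 7 = 1, so Tuesday − 1 = Monday.
3955 mod 7 = 0, so 3955 days after a Monday is Monday + 0 = Monday.

Monday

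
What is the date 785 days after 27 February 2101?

April 23, 2103

+365 (one year) → Feb 27, 2102 (420 left).
+365 (one year) → Feb 27, 2103 (55 left).
Feb has 28 days: +2 → Mar 1, 2103 (53 left).
Mar has 31 days: +31 → Apr 1, 2103 (22 left).
+22 → Apr 23, 2103.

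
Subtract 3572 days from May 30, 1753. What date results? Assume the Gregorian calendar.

August 19, 1743

−365 (one year) → May 30, 1752 (3207 left).
−366 (one year; includes Feb 29, 1752) → May 30, 1751 (2841 left).
−365 (one year) → May 30, 1750 (2476 left).
−365 (one year) → May 30, 1749 (2111 left).
−365 (one year) → May 30, 1748 (1746 left).
−366 (one year; includes Feb 29, 1748) → May 30, 1747 (1380 left).
−365 (one year) → May 30, 1746 (1015 left).
−365 (one year) → May 30, 1745 (650 left).
−365 (one year) → May 30, 1744 (285 left).
−30 → Apr 30, 1744 (end of Apr, 30 days; 255 left).
−30 → Mar 31, 1744 (end of Mar, 31 days; 225 left).
−31 → Feb 29, 1744 (end of Feb, 29 days; 194 left).
−29 → Jan 31, 1744 (end of Jan, 31 days; 165 left).
−31 → Dec 31, 1743 (end of Dec, 31 days; 134 left).
−31 → Nov 30, 1743 (end of Nov, 30 days; 103 left).
−30 → Oct 31, 1743 (end of Oct, 31 days; 73 left).
−31 → Sep 30, 1743 (end of Sep, 30 days; 42 left).
−30 → Aug 31, 1743 (end of Aug, 31 days; 12 left).
−12 → Aug 19, 1743.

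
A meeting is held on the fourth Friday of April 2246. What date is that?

April 1, 2246 is a Wednesday.
The first Friday is therefore April 3 (2 days later).
The fourth Friday is 3 + 3×7 = April 24.

April 24, 2246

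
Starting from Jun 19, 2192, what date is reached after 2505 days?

+365 (one year) → Jun 19, 2193 (2140 left).
+365 (one year) → Jun 19, 2194 (1775 left).
+365 (one year) → Jun 19, 2195 (1410 left).
+366 (one year; includes Feb 29, 2196) → Jun 19, 2196 (1044 left).
+365 (one year) → Jun 19, 2197 (679 left).
+365 (one year) → Jun 19, 2198 (314 left).
Jun has 30 days: +12 → Jul 1, 2198 (302 left).
Jul has 31 days: +31 → Aug 1, 2198 (271 left).
Aug has 31 days: +31 → Sep 1, 2198 (240 left).
Sep has 30 days: +30 → Oct 1, 2198 (210 left).
Oct has 31 days: +31 → Nov 1, 2198 (179 left).
Nov has 30 days: +30 → Dec 1, 2198 (149 left).
Dec has 31 days: +31 → Jan 1, 2199 (118 left).
Jan has 31 days: +31 → Feb 1, 2199 (87 left).
Feb has 28 days: +28 → Mar 1, 2199 (59 left).
Mar has 31 days: +31 → Apr 1, 2199 (28 left).
+28 → Apr 29, 2199.

April 29, 2199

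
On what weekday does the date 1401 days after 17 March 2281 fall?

First find the weekday of Mar 17, 2281. Doomsday rule: the anchor day for the 2200s is Friday. For year 81: 81÷12 = 6 r 9, and 9÷4 = 2, so 6+9+2 = 17.
Friday + 17 ≡ Monday — that's 2281's doomsday.
In March the doomsday date is Mar 14.
Mar 17 is 3 days after Mar 14; 3 mod 7 = 3, so Monday + 3 = Thursday.
1401 mod 7 = 1, so 1401 days after a Thursday is Thursday + 1 = Friday.

Friday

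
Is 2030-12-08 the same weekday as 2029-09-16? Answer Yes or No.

From Sep 16, 2029 to Dec 8, 2030 is 448 days.
448 mod 7 = 0, so they are the same weekday.
(Sep 16, 2029 is a Sunday; Dec 8, 2030 is a Sunday.)

Yes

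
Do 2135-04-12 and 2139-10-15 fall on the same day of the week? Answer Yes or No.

No

From Apr 12, 2135 to Oct 15, 2139 is 1647 days.
1647 mod 7 = 2, so they are different weekdays.
(Apr 12, 2135 is a Tuesday; Oct 15, 2139 is a Thursday.)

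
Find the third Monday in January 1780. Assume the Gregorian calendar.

January 17, 1780

January 1, 1780 is a Saturday.
The first Monday is therefore January 3 (2 days later).
The third Monday is 3 + 2×7 = January 17.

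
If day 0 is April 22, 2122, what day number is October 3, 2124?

895

Apr 22, 2122 → Apr 22, 2123: 365 days.
Apr 22, 2123 → Apr 22, 2124: 366 days (Feb 29, 2124 is in that span).
Apr 22, 2124 → May 22, 2124: 30 days (April has 30).
May 22, 2124 → Jun 22, 2124: 31 days (May has 31).
Jun 22, 2124 → Jul 22, 2124: 30 days (June has 30).
Jul 22, 2124 → Aug 22, 2124: 31 days (July has 31).
Aug 22, 2124 → Sep 22, 2124: 31 days (August has 31).
Sep 22, 2124 → Oct 3, 2124: 11 days.
Total: 895 days.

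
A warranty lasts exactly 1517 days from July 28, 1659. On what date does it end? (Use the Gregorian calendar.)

+366 (one year; includes Feb 29, 1660) → Jul 28, 1660 (1151 left).
+365 (one year) → Jul 28, 1661 (786 left).
+365 (one year) → Jul 28, 1662 (421 left).
+365 (one year) → Jul 28, 1663 (56 left).
Jul has 31 days: +4 → Aug 1, 1663 (52 left).
Aug has 31 days: +31 → Sep 1, 1663 (21 left).
+21 → Sep 22, 1663.

September 22, 1663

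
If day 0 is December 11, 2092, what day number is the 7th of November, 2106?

Dec 11, 2092 → Dec 11, 2093: 365 days.
Dec 11, 2093 → Dec 11, 2094: 365 days.
Dec 11, 2094 → Dec 11, 2095: 365 days.
Dec 11, 2095 → Dec 11, 2096: 366 days (Feb 29, 2096 is in that span).
Dec 11, 2096 → Dec 11, 2097: 365 days.
Dec 11, 2097 → Dec 11, 2098: 365 days.
Dec 11, 2098 → Dec 11, 2099: 365 days.
Dec 11, 2099 → Dec 11, 2100: 365 days.
Dec 11, 2100 → Dec 11, 2101: 365 days.
Dec 11, 2101 → Dec 11, 2102: 365 days.
Dec 11, 2102 → Dec 11, 2103: 365 days.
Dec 11, 2103 → Dec 11, 2104: 366 days (Feb 29, 2104 is in that span).
Dec 11, 2104 → Dec 11, 2105: 365 days.
Dec 11, 2105 → Jan 11, 2106: 31 days (December has 31).
Jan 11, 2106 → Feb 11, 2106: 31 days (January has 31).
Feb 11, 2106 → Mar 11, 2106: 28 days (February has 28).
Mar 11, 2106 → Apr 11, 2106: 31 days (March has 31).
Apr 11, 2106 → May 11, 2106: 30 days (April has 30).
May 11, 2106 → Jun 11, 2106: 31 days (May has 31).
Jun 11, 2106 → Jul 11, 2106: 30 days (June has 30).
Jul 11, 2106 → Aug 11, 2106: 31 days (July has 31).
Aug 11, 2106 → Sep 11, 2106: 31 days (August has 31).
Sep 11, 2106 → Oct 11, 2106: 30 days (September has 30).
Oct 11, 2106 → Nov 7, 2106: 27 days.
Total: 5078 days.

5078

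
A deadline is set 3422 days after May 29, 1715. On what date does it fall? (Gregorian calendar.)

October 10, 1724

+366 (one year; includes Feb 29, 1716) → May 29, 1716 (3056 left).
+365 (one year) → May 29, 1717 (2691 left).
+365 (one year) → May 29, 1718 (2326 left).
+365 (one year) → May 29, 1719 (1961 left).
+366 (one year; includes Feb 29, 1720) → May 29, 1720 (1595 left).
+365 (one year) → May 29, 1721 (1230 left).
+365 (one year) → May 29, 1722 (865 left).
+365 (one year) → May 29, 1723 (500 left).
+366 (one year; includes Feb 29, 1724) → May 29, 1724 (134 left).
May has 31 days: +3 → Jun 1, 1724 (131 left).
Jun has 30 days: +30 → Jul 1, 1724 (101 left).
Jul has 31 days: +31 → Aug 1, 1724 (70 left).
Aug has 31 days: +31 → Sep 1, 1724 (39 left).
Sep has 30 days: +30 → Oct 1, 1724 (9 left).
+9 → Oct 10, 1724.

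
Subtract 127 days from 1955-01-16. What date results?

September 11, 1954

−16 → Dec 31, 1954 (end of Dec, 31 days; 111 left).
−31 → Nov 30, 1954 (end of Nov, 30 days; 80 left).
−30 → Oct 31, 1954 (end of Oct, 31 days; 50 left).
−31 → Sep 30, 1954 (end of Sep, 30 days; 19 left).
−19 → Sep 11, 1954.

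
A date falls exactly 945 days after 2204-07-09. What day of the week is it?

Monday

Jul 9, 2204 is a Monday.
945 mod 7 = 0, so 945 days after a Monday is Monday + 0 = Monday.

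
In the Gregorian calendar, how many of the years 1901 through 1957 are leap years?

14

Multiples of 4 in [1901,1957]: 14.
Of those, multiples of 100: 0 (not leap unless ÷400).
Multiples of 400: 0.
Leap years = 14 − 0 + 0 = 14.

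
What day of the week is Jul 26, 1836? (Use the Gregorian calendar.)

Tuesday

Doomsday rule: the anchor day for the 1800s is Friday. For year 36: 36÷12 = 3 r 0, and 0÷4 = 0, so 3+0+0 = 3.
Friday + 3 ≡ Monday — that's 1836's doomsday.
In July the doomsday date is Jul 11.
Jul 26 is 15 days after Jul 11; 15 mod 7 = 1, so Monday + 1 = Tuesday.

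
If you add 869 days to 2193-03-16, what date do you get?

+365 (one year) → Mar 16, 2194 (504 left).
+365 (one year) → Mar 16, 2195 (139 left).
Mar has 31 days: +16 → Apr 1, 2195 (123 left).
Apr has 30 days: +30 → May 1, 2195 (93 left).
May has 31 days: +31 → Jun 1, 2195 (62 left).
Jun has 30 days: +30 → Jul 1, 2195 (32 left).
Jul has 31 days: +31 → Aug 1, 2195 (1 left).
+1 → Aug 2, 2195.

August 2, 2195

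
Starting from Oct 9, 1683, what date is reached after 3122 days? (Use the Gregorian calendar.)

+366 (one year; includes Feb 29, 1684) → Oct 9, 1684 (2756 left).
+365 (one year) → Oct 9, 1685 (2391 left).
+365 (one year) → Oct 9, 1686 (2026 left).
+365 (one year) → Oct 9, 1687 (1661 left).
+366 (one year; includes Feb 29, 1688) → Oct 9, 1688 (1295 left).
+365 (one year) → Oct 9, 1689 (930 left).
+365 (one year) → Oct 9, 1690 (565 left).
+365 (one year) → Oct 9, 1691 (200 left).
Oct has 31 days: +23 → Nov 1, 1691 (177 left).
Nov has 30 days: +30 → Dec 1, 1691 (147 left).
Dec has 31 days: +31 → Jan 1, 1692 (116 left).
Jan has 31 days: +31 → Feb 1, 1692 (85 left).
Feb has 29 days: +29 → Mar 1, 1692 (56 left).
Mar has 31 days: +31 → Apr 1, 1692 (25 left).
+25 → Apr 26, 1692.

April 26, 1692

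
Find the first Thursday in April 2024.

April 4, 2024

April 1, 2024 is a Monday.
The first Thursday is therefore April 4 (3 days later).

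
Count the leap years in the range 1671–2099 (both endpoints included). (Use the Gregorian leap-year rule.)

104

Multiples of 4 in [1671,2099]: 107.
Of those, multiples of 100: 4 (not leap unless ÷400).
Multiples of 400: 1.
Leap years = 107 − 4 + 1 = 104.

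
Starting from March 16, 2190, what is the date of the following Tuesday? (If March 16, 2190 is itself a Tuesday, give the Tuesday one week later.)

March 23, 2190

Mar 16, 2190 is a Tuesday.
From Tuesday to the next Tuesday is 7 days.
Mar 16, 2190 + 7 = Mar 23, 2190.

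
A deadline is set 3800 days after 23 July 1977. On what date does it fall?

December 18, 1987

+365 (one year) → Jul 23, 1978 (3435 left).
+365 (one year) → Jul 23, 1979 (3070 left).
+366 (one year; includes Feb 29, 1980) → Jul 23, 1980 (2704 left).
+365 (one year) → Jul 23, 1981 (2339 left).
+365 (one year) → Jul 23, 1982 (1974 left).
+365 (one year) → Jul 23, 1983 (1609 left).
+366 (one year; includes Feb 29, 1984) → Jul 23, 1984 (1243 left).
+365 (one year) → Jul 23, 1985 (878 left).
+365 (one year) → Jul 23, 1986 (513 left).
+365 (one year) → Jul 23, 1987 (148 left).
Jul has 31 days: +9 → Aug 1, 1987 (139 left).
Aug has 31 days: +31 → Sep 1, 1987 (108 left).
Sep has 30 days: +30 → Oct 1, 1987 (78 left).
Oct has 31 days: +31 → Nov 1, 1987 (47 left).
Nov has 30 days: +30 → Dec 1, 1987 (17 left).
+17 → Dec 18, 1987.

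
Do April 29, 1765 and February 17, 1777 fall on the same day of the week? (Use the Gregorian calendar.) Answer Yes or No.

From Apr 29, 1765 to Feb 17, 1777 is 4312 days.
4312 mod 7 = 0, so they are the same weekday.
(Apr 29, 1765 is a Monday; Feb 17, 1777 is a Monday.)

Yes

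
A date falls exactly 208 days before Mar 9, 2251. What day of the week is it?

Tuesday

First find the weekday of Mar 9, 2251. Doomsday rule: the anchor day for the 2200s is Friday. For year 51: 51÷12 = 4 r 3, and 3÷4 = 0, so 4+3+0 = 7.
Friday + 7 ≡ Friday — that's 2251's doomsday.
In March the doomsday date is Mar 14.
Mar 9 is 5 days before Mar 14; 5 mod 7 = 5, so Friday − 5 = Sunday.
208 mod 7 = 5, so 208 days before a Sunday is Sunday − 5 = Tuesday.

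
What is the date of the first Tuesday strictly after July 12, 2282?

Jul 12, 2282 is a Wednesday.
From Wednesday to the next Tuesday is 6 days.
Jul 12, 2282 + 6 = Jul 18, 2282.

July 18, 2282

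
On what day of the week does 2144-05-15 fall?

Doomsday rule: the anchor day for the 2100s is Sunday. For year 44: 44÷12 = 3 r 8, and 8÷4 = 2, so 3+8+2 = 13.
Sunday + 13 ≡ Saturday — that's 2144's doomsday.
In May the doomsday date is May 9.
May 15 is 6 days after May 9; 6 mod 7 = 6, so Saturday + 6 = Friday.

Friday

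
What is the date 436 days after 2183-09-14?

November 23, 2184

+366 (one year; includes Feb 29, 2184) → Sep 14, 2184 (70 left).
Sep has 30 days: +17 → Oct 1, 2184 (53 left).
Oct has 31 days: +31 → Nov 1, 2184 (22 left).
+22 → Nov 23, 2184.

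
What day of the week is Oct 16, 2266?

Doomsday rule: the anchor day for the 2200s is Friday. For year 66: 66÷12 = 5 r 6, and 6÷4 = 1, so 5+6+1 = 12.
Friday + 12 ≡ Wednesday — that's 2266's doomsday.
In October the doomsday date is Oct 10.
Oct 16 is 6 days after Oct 10; 6 mod 7 = 6, so Wednesday + 6 = Tuesday.

Tuesday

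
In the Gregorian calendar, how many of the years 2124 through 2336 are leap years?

52

Multiples of 4 in [2124,2336]: 54.
Of those, multiples of 100: 2 (not leap unless ÷400).
Multiples of 400: 0.
Leap years = 54 − 2 + 0 = 52.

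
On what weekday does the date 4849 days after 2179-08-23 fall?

Saturday

Aug 23, 2179 is a Monday.
4849 mod 7 = 5, so 4849 days after a Monday is Monday + 5 = Saturday.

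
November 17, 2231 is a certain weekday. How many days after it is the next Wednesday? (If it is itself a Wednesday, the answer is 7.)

6

Nov 17, 2231 is a Thursday.
From Thursday to the next Wednesday is 6 days.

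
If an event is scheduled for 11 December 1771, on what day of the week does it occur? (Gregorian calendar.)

Wednesday

Doomsday rule: the anchor day for the 1700s is Sunday. For year 71: 71÷12 = 5 r 11, and 11÷4 = 2, so 5+11+2 = 18.
Sunday + 18 ≡ Thursday — that's 1771's doomsday.
In December the doomsday date is Dec 12.
Dec 11 is 1 day before Dec 12; 1 mod 7 = 1, so Thursday − 1 = Wednesday.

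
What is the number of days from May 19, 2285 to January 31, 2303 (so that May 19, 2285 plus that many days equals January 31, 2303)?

May 19, 2285 → May 19, 2286: 365 days.
May 19, 2286 → May 19, 2287: 365 days.
May 19, 2287 → May 19, 2288: 366 days (Feb 29, 2288 is in that span).
May 19, 2288 → May 19, 2289: 365 days.
May 19, 2289 → May 19, 2290: 365 days.
May 19, 2290 → May 19, 2291: 365 days.
May 19, 2291 → May 19, 2292: 366 days (Feb 29, 2292 is in that span).
May 19, 2292 → May 19, 2293: 365 days.
May 19, 2293 → May 19, 2294: 365 days.
May 19, 2294 → May 19, 2295: 365 days.
May 19, 2295 → May 19, 2296: 366 days (Feb 29, 2296 is in that span).
May 19, 2296 → May 19, 2297: 365 days.
May 19, 2297 → May 19, 2298: 365 days.
May 19, 2298 → May 19, 2299: 365 days.
May 19, 2299 → May 19, 2300: 365 days.
May 19, 2300 → May 19, 2301: 365 days.
May 19, 2301 → May 19, 2302: 365 days.
May 19, 2302 → Jun 19, 2302: 31 days (May has 31).
Jun 19, 2302 → Jul 19, 2302: 30 days (June has 30).
Jul 19, 2302 → Aug 19, 2302: 31 days (July has 31).
Aug 19, 2302 → Sep 19, 2302: 31 days (August has 31).
Sep 19, 2302 → Oct 19, 2302: 30 days (September has 30).
Oct 19, 2302 → Nov 19, 2302: 31 days (October has 31).
Nov 19, 2302 → Dec 19, 2302: 30 days (November has 30).
Dec 19, 2302 → Jan 19, 2303: 31 days (December has 31).
Jan 19, 2303 → Jan 31, 2303: 12 days.
Total: 6465 days.

6465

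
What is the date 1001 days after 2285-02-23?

November 21, 2287

+365 (one year) → Feb 23, 2286 (636 left).
+365 (one year) → Feb 23, 2287 (271 left).
Feb has 28 days: +6 → Mar 1, 2287 (265 left).
Mar has 31 days: +31 → Apr 1, 2287 (234 left).
Apr has 30 days: +30 → May 1, 2287 (204 left).
May has 31 days: +31 → Jun 1, 2287 (173 left).
Jun has 30 days: +30 → Jul 1, 2287 (143 left).
Jul has 31 days: +31 → Aug 1, 2287 (112 left).
Aug has 31 days: +31 → Sep 1, 2287 (81 left).
Sep has 30 days: +30 → Oct 1, 2287 (51 left).
Oct has 31 days: +31 → Nov 1, 2287 (20 left).
+20 → Nov 21, 2287.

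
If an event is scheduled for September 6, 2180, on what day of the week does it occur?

Wednesday

Doomsday rule: the anchor day for the 2100s is Sunday. For year 80: 80÷12 = 6 r 8, and 8÷4 = 2, so 6+8+2 = 16.
Sunday + 16 ≡ Tuesday — that's 2180's doomsday.
In September the doomsday date is Sep 5.
Sep 6 is 1 day after Sep 5; 1 mod 7 = 1, so Tuesday + 1 = Wednesday.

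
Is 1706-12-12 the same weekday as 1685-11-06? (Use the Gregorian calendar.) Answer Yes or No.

No

From Nov 6, 1685 to Dec 12, 1706 is 7705 days.
7705 mod 7 = 5, so they are different weekdays.
(Nov 6, 1685 is a Tuesday; Dec 12, 1706 is a Sunday.)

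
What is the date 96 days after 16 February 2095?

May 23, 2095

Feb has 28 days: +13 → Mar 1, 2095 (83 left).
Mar has 31 days: +31 → Apr 1, 2095 (52 left).
Apr has 30 days: +30 → May 1, 2095 (22 left).
+22 → May 23, 2095.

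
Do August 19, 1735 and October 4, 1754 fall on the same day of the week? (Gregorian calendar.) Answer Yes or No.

From Aug 19, 1735 to Oct 4, 1754 is 6986 days.
6986 mod 7 = 0, so they are the same weekday.
(Aug 19, 1735 is a Friday; Oct 4, 1754 is a Friday.)

Yes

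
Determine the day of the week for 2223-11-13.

Thursday

Doomsday rule: the anchor day for the 2200s is Friday. For year 23: 23÷12 = 1 r 11, and 11÷4 = 2, so 1+11+2 = 14.
Friday + 14 ≡ Friday — that's 2223's doomsday.
In November the doomsday date is Nov 7.
Nov 13 is 6 days after Nov 7; 6 mod 7 = 6, so Friday + 6 = Thursday.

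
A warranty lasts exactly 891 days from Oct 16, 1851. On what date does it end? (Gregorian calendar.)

+366 (one year; includes Feb 29, 1852) → Oct 16, 1852 (525 left).
+365 (one year) → Oct 16, 1853 (160 left).
Oct has 31 days: +16 → Nov 1, 1853 (144 left).
Nov has 30 days: +30 → Dec 1, 1853 (114 left).
Dec has 31 days: +31 → Jan 1, 1854 (83 left).
Jan has 31 days: +31 → Feb 1, 1854 (52 left).
Feb has 28 days: +28 → Mar 1, 1854 (24 left).
+24 → Mar 25, 1854.

March 25, 1854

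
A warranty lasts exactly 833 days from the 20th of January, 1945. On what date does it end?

+365 (one year) → Jan 20, 1946 (468 left).
+365 (one year) → Jan 20, 1947 (103 left).
Jan has 31 days: +12 → Feb 1, 1947 (91 left).
Feb has 28 days: +28 → Mar 1, 1947 (63 left).
Mar has 31 days: +31 → Apr 1, 1947 (32 left).
Apr has 30 days: +30 → May 1, 1947 (2 left).
+2 → May 3, 1947.

May 3, 1947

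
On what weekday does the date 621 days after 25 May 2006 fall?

Tuesday

May 25, 2006 is a Thursday.
621 mod 7 = 5, so 621 days after a Thursday is Thursday + 5 = Tuesday.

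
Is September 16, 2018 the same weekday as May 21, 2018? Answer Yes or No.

From May 21, 2018 to Sep 16, 2018 is 118 days.
118 mod 7 = 6, so they are different weekdays.
(May 21, 2018 is a Monday; Sep 16, 2018 is a Sunday.)

No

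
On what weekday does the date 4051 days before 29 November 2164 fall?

First find the weekday of Nov 29, 2164. Doomsday rule: the anchor day for the 2100s is Sunday. For year 64: 64÷12 = 5 r 4, and 4÷4 = 1, so 5+4+1 = 10.
Sunday + 10 ≡ Wednesday — that's 2164's doomsday.
In November the doomsday date is Nov 7.
Nov 29 is 22 days after Nov 7; 22 mod 7 = 1, so Wednesday + 1 = Thursday.
4051 mod 7 = 5, so 4051 days before a Thursday is Thursday − 5 = Saturday.

Saturday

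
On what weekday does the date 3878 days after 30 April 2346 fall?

Tuesday

Apr 30, 2346 is a Tuesday.
3878 mod 7 = 0, so 3878 days after a Tuesday is Tuesday + 0 = Tuesday.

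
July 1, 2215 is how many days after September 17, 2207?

Sep 17, 2207 → Sep 17, 2208: 366 days (Feb 29, 2208 is in that span).
Sep 17, 2208 → Sep 17, 2209: 365 days.
Sep 17, 2209 → Sep 17, 2210: 365 days.
Sep 17, 2210 → Sep 17, 2211: 365 days.
Sep 17, 2211 → Sep 17, 2212: 366 days (Feb 29, 2212 is in that span).
Sep 17, 2212 → Sep 17, 2213: 365 days.
Sep 17, 2213 → Sep 17, 2214: 365 days.
Sep 17, 2214 → Oct 17, 2214: 30 days (September has 30).
Oct 17, 2214 → Nov 17, 2214: 31 days (October has 31).
Nov 17, 2214 → Dec 17, 2214: 30 days (November has 30).
Dec 17, 2214 → Jan 17, 2215: 31 days (December has 31).
Jan 17, 2215 → Feb 17, 2215: 31 days (January has 31).
Feb 17, 2215 → Mar 17, 2215: 28 days (February has 28).
Mar 17, 2215 → Apr 17, 2215: 31 days (March has 31).
Apr 17, 2215 → May 17, 2215: 30 days (April has 30).
May 17, 2215 → Jun 17, 2215: 31 days (May has 31).
Jun 17, 2215 → Jul 1, 2215: 14 days.
Total: 2844 days.

2844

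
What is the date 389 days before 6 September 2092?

August 14, 2091

−6 → Aug 31, 2092 (end of Aug, 31 days; 383 left).
−31 → Jul 31, 2092 (end of Jul, 31 days; 352 left).
−31 → Jun 30, 2092 (end of Jun, 30 days; 321 left).
−30 → May 31, 2092 (end of May, 31 days; 291 left).
−31 → Apr 30, 2092 (end of Apr, 30 days; 260 left).
−30 → Mar 31, 2092 (end of Mar, 31 days; 230 left).
−31 → Feb 29, 2092 (end of Feb, 29 days; 199 left).
−29 → Jan 31, 2092 (end of Jan, 31 days; 170 left).
−31 → Dec 31, 2091 (end of Dec, 31 days; 139 left).
−31 → Nov 30, 2091 (end of Nov, 30 days; 108 left).
−30 → Oct 31, 2091 (end of Oct, 31 days; 78 left).
−31 → Sep 30, 2091 (end of Sep, 30 days; 47 left).
−30 → Aug 31, 2091 (end of Aug, 31 days; 17 left).
−17 → Aug 14, 2091.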